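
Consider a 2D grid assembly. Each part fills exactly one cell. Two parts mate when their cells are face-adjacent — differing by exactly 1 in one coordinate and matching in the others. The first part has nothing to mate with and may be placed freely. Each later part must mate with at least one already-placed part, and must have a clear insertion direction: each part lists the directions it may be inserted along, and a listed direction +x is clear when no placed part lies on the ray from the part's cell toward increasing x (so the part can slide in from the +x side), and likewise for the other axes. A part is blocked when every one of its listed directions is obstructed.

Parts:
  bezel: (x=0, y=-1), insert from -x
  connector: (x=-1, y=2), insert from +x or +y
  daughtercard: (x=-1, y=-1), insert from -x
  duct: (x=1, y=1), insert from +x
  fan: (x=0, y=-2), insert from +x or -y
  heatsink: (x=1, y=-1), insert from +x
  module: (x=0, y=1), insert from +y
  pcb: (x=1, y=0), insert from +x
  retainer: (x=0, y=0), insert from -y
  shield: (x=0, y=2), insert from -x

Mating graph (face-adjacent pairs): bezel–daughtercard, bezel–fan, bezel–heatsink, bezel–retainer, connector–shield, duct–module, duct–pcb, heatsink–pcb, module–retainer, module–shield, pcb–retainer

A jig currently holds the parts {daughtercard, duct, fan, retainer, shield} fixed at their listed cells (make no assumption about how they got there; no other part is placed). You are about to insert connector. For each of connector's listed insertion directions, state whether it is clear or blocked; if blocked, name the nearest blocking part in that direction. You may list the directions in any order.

+x: blocked by shield; +y: clear

+x: nearest on ray is shield@(0, 2) ⇒ blocked
+y: ray from connector(-1, 2) has no placed part ⇒ clear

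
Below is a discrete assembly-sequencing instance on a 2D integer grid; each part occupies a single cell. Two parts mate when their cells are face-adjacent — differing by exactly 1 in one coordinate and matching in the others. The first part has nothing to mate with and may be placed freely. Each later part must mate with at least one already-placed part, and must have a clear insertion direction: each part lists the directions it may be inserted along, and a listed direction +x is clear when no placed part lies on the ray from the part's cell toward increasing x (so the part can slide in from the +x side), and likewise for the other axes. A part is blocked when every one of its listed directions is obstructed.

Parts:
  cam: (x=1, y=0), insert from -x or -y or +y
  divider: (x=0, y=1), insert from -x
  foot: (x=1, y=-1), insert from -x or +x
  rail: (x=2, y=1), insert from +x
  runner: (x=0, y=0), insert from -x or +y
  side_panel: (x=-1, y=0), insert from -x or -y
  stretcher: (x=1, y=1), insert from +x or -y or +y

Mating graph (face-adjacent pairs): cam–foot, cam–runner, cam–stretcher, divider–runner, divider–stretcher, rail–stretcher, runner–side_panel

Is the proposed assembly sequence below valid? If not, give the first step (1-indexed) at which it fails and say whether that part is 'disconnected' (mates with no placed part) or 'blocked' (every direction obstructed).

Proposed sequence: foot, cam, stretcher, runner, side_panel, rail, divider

1. foot@(1, -1) [-x clear] — {foot}
2. cam@(1, 0) [-x clear] — {cam, foot}
3. stretcher@(1, 1) [+x clear] — {cam, foot, stretcher}
4. runner@(0, 0) [-x clear] — {cam, foot, runner, stretcher}
5. side_panel@(-1, 0) [-x clear] — {cam, foot, runner, side_panel, stretcher}
6. rail@(2, 1) [+x clear] — {cam, foot, rail, runner, side_panel, stretcher}
7. divider@(0, 1) [-x clear] — {cam, divider, foot, rail, runner, side_panel, stretcher}

Valid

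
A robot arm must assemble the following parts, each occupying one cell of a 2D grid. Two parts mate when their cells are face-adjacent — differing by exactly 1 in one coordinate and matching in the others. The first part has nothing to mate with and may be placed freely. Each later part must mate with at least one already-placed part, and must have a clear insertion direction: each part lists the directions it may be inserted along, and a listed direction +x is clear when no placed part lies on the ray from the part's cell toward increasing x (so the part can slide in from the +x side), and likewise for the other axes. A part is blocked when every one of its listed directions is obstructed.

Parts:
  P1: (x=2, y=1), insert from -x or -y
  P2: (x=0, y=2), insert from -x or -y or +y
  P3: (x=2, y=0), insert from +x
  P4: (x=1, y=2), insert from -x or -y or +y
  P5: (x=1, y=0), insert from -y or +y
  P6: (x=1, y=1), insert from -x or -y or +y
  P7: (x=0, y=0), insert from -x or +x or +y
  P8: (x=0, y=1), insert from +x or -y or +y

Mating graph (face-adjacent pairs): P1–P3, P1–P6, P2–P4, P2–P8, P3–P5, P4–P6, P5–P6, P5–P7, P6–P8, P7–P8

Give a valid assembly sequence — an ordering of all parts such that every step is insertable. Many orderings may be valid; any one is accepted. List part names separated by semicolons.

1. P4@(1, 2) [-x clear] — {P4}
2. P2@(0, 2) [-x clear] — {P2, P4}
3. P8@(0, 1) [+x clear] — {P2, P4, P8}
4. P7@(0, 0) [-x clear] — {P2, P4, P7, P8}
5. P6@(1, 1) [-y clear] — {P2, P4, P6, P7, P8}
6. P1@(2, 1) [-y clear] — {P1, P2, P4, P6, P7, P8}
7. P3@(2, 0) [+x clear] — {P1, P2, P3, P4, P6, P7, P8}
8. P5@(1, 0) [-y clear] — {P1, P2, P3, P4, P5, P6, P7, P8}

P4; P2; P8; P7; P6; P1; P3; P5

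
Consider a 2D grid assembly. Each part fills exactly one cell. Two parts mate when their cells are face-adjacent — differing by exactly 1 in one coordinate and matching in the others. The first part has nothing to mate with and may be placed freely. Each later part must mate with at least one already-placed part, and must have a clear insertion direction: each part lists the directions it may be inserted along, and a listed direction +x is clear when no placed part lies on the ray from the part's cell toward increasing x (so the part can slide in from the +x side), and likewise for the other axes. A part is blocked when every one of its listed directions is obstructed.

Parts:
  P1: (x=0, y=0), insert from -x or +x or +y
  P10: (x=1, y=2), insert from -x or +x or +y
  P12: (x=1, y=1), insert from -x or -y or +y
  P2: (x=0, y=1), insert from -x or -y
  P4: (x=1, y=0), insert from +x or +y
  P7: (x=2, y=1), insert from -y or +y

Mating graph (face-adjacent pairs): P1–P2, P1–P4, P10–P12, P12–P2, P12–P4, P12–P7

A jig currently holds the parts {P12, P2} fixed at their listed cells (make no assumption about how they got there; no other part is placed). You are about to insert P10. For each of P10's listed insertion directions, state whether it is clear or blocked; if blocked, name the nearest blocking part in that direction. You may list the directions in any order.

+x: clear; +y: clear; -x: clear

-x: ray from P10(1, 2) has no placed part ⇒ clear
+x: ray from P10(1, 2) has no placed part ⇒ clear
+y: ray from P10(1, 2) has no placed part ⇒ clear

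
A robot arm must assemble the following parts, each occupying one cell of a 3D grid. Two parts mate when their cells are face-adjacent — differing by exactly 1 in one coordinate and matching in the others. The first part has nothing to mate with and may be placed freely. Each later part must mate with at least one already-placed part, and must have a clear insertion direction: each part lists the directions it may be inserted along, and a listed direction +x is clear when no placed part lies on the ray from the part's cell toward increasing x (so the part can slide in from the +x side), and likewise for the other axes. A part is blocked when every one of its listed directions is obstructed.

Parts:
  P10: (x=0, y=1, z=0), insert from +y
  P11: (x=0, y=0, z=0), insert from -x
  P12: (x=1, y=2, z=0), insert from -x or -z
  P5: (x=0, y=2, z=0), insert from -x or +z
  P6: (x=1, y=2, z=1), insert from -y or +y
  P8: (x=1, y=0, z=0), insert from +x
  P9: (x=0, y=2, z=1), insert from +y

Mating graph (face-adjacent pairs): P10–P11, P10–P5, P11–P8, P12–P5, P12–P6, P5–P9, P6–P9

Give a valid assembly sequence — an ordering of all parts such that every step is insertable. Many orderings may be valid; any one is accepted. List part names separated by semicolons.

P10; P5; P12; P11; P8; P6; P9

1. P10@(0, 1, 0) [+y clear] — {P10}
2. P5@(0, 2, 0) [-x clear] — {P10, P5}
3. P12@(1, 2, 0) [-z clear] — {P10, P12, P5}
4. P11@(0, 0, 0) [-x clear] — {P10, P11, P12, P5}
5. P8@(1, 0, 0) [+x clear] — {P10, P11, P12, P5, P8}
6. P6@(1, 2, 1) [-y clear] — {P10, P11, P12, P5, P6, P8}
7. P9@(0, 2, 1) [+y clear] — {P10, P11, P12, P5, P6, P8, P9}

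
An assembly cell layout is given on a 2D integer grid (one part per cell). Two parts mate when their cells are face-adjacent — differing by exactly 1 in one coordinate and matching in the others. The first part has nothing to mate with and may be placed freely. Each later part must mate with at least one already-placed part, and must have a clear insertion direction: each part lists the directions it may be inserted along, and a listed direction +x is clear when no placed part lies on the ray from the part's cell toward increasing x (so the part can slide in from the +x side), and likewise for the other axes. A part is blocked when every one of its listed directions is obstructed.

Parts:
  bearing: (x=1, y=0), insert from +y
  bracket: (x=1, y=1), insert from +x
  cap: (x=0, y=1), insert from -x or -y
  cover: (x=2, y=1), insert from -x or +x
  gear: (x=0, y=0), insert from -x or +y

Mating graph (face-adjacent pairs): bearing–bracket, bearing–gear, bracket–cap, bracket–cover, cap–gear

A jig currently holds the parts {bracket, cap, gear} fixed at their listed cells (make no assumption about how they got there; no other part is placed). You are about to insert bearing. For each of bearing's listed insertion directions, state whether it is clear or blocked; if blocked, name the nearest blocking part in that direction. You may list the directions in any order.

+y: nearest on ray is bracket@(1, 1) ⇒ blocked

+y: blocked by bracket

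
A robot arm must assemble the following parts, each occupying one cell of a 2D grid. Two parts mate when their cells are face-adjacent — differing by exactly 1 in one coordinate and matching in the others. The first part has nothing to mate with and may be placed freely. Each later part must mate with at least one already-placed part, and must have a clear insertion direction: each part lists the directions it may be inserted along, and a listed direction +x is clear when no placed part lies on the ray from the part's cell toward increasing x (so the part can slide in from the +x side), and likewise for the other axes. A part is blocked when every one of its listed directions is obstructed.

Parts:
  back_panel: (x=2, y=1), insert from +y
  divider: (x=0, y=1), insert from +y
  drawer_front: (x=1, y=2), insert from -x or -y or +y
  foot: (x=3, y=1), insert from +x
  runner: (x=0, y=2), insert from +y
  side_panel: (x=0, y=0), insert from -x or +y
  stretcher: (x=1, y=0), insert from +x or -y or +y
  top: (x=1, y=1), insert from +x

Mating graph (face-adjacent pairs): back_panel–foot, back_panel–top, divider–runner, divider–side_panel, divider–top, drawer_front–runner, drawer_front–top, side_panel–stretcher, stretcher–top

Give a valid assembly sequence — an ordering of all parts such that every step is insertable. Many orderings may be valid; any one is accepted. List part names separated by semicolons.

divider; top; stretcher; runner; side_panel; back_panel; foot; drawer_front

1. divider@(0, 1) [+y clear] — {divider}
2. top@(1, 1) [+x clear] — {divider, top}
3. stretcher@(1, 0) [+x clear] — {divider, stretcher, top}
4. runner@(0, 2) [+y clear] — {divider, runner, stretcher, top}
5. side_panel@(0, 0) [-x clear] — {divider, runner, side_panel, stretcher, top}
6. back_panel@(2, 1) [+y clear] — {back_panel, divider, runner, side_panel, stretcher, top}
7. foot@(3, 1) [+x clear] — {back_panel, divider, foot, runner, side_panel, stretcher, top}
8. drawer_front@(1, 2) [+y clear] — {back_panel, divider, drawer_front, foot, runner, side_panel, stretcher, top}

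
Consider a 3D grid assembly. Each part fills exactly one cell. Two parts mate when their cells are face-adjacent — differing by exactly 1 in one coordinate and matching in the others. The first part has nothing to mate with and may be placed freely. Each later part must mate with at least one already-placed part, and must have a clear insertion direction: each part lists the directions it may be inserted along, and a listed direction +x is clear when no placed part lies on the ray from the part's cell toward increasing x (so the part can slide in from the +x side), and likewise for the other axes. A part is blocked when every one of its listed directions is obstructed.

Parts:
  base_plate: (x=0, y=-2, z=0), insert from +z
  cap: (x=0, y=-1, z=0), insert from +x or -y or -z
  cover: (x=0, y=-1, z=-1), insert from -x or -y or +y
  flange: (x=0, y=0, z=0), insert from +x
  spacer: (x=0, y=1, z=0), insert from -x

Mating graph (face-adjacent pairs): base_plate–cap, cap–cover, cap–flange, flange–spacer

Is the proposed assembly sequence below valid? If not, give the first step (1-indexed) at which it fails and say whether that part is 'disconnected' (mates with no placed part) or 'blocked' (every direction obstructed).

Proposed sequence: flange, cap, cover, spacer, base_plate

Valid

1. flange@(0, 0, 0) [+x clear] — {flange}
2. cap@(0, -1, 0) [+x clear] — {cap, flange}
3. cover@(0, -1, -1) [-x clear] — {cap, cover, flange}
4. spacer@(0, 1, 0) [-x clear] — {cap, cover, flange, spacer}
5. base_plate@(0, -2, 0) [+z clear] — {base_plate, cap, cover, flange, spacer}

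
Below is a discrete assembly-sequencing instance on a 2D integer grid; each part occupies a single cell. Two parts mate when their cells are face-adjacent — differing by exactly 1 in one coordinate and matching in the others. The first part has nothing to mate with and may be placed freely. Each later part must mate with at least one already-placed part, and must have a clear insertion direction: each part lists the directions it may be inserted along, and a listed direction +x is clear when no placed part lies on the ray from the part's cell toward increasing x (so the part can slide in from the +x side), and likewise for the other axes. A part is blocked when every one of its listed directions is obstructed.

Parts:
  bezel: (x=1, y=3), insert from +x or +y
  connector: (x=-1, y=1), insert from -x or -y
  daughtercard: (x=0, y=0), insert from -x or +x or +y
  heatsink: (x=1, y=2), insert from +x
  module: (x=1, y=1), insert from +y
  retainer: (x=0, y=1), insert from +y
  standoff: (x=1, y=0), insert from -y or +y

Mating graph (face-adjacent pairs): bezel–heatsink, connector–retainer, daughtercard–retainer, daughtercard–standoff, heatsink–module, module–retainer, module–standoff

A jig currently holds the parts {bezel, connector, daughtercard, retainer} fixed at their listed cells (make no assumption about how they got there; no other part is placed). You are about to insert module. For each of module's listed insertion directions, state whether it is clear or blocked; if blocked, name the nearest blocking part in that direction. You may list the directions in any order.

+y: nearest on ray is bezel@(1, 3) ⇒ blocked

+y: blocked by bezel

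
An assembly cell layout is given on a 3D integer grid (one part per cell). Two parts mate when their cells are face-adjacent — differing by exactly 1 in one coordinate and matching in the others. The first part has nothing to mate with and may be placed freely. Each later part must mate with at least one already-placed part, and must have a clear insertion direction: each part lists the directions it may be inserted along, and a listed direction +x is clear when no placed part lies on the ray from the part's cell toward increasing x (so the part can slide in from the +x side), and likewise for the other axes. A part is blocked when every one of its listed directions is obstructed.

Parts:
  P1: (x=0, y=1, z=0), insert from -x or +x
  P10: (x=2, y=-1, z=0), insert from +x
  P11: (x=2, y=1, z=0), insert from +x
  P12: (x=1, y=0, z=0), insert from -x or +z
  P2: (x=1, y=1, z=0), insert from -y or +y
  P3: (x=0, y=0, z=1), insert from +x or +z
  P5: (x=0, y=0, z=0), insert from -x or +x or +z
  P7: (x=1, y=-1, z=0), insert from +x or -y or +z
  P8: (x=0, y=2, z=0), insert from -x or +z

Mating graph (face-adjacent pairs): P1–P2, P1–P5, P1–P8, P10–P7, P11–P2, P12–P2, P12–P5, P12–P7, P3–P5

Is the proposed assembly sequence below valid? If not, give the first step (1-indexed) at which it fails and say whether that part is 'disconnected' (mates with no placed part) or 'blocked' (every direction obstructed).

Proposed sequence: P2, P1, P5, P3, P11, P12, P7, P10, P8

Valid

1. P2@(1, 1, 0) [-y clear] — {P2}
2. P1@(0, 1, 0) [-x clear] — {P1, P2}
3. P5@(0, 0, 0) [-x clear] — {P1, P2, P5}
4. P3@(0, 0, 1) [+x clear] — {P1, P2, P3, P5}
5. P11@(2, 1, 0) [+x clear] — {P1, P11, P2, P3, P5}
6. P12@(1, 0, 0) [+z clear] — {P1, P11, P12, P2, P3, P5}
7. P7@(1, -1, 0) [+x clear] — {P1, P11, P12, P2, P3, P5, P7}
8. P10@(2, -1, 0) [+x clear] — {P1, P10, P11, P12, P2, P3, P5, P7}
9. P8@(0, 2, 0) [-x clear] — {P1, P10, P11, P12, P2, P3, P5, P7, P8}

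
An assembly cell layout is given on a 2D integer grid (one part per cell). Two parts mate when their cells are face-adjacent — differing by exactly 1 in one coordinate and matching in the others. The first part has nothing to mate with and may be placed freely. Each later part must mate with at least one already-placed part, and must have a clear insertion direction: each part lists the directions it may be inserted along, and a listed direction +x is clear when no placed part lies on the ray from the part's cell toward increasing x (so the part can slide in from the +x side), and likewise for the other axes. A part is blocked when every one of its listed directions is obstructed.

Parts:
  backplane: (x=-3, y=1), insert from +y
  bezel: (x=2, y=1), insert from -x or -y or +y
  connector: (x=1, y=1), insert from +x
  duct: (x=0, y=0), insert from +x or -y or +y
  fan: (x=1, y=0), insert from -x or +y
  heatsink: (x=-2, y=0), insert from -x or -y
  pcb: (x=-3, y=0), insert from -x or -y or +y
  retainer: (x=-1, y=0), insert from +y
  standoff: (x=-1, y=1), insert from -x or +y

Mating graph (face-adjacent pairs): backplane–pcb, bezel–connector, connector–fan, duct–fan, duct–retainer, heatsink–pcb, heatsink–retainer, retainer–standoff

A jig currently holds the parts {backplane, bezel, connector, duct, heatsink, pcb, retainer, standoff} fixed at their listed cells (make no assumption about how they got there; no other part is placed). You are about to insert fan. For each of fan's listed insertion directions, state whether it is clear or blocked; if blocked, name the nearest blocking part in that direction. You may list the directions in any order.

-x: nearest on ray is duct@(0, 0) ⇒ blocked
+y: nearest on ray is connector@(1, 1) ⇒ blocked

+y: blocked by connector; -x: blocked by duct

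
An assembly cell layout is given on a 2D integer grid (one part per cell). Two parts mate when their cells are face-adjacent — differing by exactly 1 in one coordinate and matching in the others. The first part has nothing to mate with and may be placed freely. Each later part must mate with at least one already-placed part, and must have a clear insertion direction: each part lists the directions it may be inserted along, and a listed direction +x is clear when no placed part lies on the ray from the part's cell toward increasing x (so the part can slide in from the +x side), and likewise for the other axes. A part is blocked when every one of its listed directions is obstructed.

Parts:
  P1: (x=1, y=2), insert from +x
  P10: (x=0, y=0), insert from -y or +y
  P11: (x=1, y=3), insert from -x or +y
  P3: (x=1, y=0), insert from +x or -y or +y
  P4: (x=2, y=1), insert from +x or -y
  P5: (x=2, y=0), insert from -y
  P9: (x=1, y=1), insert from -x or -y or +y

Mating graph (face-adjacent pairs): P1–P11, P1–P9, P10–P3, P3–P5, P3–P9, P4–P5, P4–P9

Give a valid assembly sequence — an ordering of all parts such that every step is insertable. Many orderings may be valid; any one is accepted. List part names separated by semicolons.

P9; P3; P5; P10; P4; P1; P11

1. P9@(1, 1) [-x clear] — {P9}
2. P3@(1, 0) [+x clear] — {P3, P9}
3. P5@(2, 0) [-y clear] — {P3, P5, P9}
4. P10@(0, 0) [-y clear] — {P10, P3, P5, P9}
5. P4@(2, 1) [+x clear] — {P10, P3, P4, P5, P9}
6. P1@(1, 2) [+x clear] — {P1, P10, P3, P4, P5, P9}
7. P11@(1, 3) [-x clear] — {P1, P10, P11, P3, P4, P5, P9}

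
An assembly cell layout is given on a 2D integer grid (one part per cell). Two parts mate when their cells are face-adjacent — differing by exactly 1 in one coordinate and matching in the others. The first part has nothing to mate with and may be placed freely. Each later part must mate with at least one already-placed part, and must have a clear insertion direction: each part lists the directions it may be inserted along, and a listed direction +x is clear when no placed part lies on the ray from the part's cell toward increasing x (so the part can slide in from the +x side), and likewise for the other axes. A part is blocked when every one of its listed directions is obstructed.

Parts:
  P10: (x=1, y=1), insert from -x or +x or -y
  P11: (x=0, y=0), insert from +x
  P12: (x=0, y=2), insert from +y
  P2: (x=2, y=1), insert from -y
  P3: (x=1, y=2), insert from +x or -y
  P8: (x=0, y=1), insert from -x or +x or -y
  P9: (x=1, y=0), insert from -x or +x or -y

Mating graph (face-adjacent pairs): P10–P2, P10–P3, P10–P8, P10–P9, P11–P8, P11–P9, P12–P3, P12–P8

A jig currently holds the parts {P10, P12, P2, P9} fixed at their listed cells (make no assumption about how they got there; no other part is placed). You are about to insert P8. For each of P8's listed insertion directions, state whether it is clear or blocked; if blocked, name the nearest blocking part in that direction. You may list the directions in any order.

-x: ray from P8(0, 1) has no placed part ⇒ clear
+x: nearest on ray is P10@(1, 1) ⇒ blocked
-y: ray from P8(0, 1) has no placed part ⇒ clear

+x: blocked by P10; -x: clear; -y: clear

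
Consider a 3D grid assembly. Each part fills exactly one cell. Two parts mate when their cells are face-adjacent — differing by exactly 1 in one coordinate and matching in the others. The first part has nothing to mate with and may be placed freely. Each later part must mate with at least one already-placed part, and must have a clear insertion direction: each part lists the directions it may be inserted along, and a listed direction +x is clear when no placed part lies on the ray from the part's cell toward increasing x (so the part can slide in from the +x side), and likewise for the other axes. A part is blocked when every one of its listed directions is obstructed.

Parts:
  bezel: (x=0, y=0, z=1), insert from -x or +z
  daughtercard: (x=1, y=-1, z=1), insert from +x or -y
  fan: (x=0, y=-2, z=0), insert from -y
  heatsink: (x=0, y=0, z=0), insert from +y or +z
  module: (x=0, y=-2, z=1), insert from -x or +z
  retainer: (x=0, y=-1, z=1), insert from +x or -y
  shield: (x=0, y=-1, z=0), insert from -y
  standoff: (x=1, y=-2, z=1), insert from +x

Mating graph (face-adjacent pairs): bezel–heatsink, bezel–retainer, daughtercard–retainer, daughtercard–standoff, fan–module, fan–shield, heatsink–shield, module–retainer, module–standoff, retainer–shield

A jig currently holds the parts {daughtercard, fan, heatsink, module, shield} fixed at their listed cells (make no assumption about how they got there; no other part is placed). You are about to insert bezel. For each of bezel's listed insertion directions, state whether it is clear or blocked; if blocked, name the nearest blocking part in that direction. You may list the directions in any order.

+z: clear; -x: clear

-x: ray from bezel(0, 0, 1) has no placed part ⇒ clear
+z: ray from bezel(0, 0, 1) has no placed part ⇒ clear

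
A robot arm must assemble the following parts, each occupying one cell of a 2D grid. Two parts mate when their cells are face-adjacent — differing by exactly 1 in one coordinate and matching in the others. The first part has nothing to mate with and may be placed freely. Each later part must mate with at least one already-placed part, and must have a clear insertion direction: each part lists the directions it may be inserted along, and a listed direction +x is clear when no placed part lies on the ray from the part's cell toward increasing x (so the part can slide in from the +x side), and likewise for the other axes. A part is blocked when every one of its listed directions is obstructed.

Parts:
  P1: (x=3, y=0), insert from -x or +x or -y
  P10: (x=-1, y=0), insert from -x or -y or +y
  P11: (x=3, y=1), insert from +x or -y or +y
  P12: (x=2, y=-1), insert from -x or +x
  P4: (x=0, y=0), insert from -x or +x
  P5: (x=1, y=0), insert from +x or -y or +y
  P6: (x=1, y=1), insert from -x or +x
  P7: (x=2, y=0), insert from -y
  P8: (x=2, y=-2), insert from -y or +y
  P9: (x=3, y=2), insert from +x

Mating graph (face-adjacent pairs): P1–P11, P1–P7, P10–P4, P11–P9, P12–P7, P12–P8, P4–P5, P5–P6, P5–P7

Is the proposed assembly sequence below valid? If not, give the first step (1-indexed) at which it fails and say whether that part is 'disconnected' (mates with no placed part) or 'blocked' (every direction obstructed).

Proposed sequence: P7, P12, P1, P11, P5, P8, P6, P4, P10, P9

Valid

1. P7@(2, 0) [-y clear] — {P7}
2. P12@(2, -1) [-x clear] — {P12, P7}
3. P1@(3, 0) [+x clear] — {P1, P12, P7}
4. P11@(3, 1) [+x clear] — {P1, P11, P12, P7}
5. P5@(1, 0) [-y clear] — {P1, P11, P12, P5, P7}
6. P8@(2, -2) [-y clear] — {P1, P11, P12, P5, P7, P8}
7. P6@(1, 1) [-x clear] — {P1, P11, P12, P5, P6, P7, P8}
8. P4@(0, 0) [-x clear] — {P1, P11, P12, P4, P5, P6, P7, P8}
9. P10@(-1, 0) [-x clear] — {P1, P10, P11, P12, P4, P5, P6, P7, P8}
10. P9@(3, 2) [+x clear] — {P1, P10, P11, P12, P4, P5, P6, P7, P8, P9}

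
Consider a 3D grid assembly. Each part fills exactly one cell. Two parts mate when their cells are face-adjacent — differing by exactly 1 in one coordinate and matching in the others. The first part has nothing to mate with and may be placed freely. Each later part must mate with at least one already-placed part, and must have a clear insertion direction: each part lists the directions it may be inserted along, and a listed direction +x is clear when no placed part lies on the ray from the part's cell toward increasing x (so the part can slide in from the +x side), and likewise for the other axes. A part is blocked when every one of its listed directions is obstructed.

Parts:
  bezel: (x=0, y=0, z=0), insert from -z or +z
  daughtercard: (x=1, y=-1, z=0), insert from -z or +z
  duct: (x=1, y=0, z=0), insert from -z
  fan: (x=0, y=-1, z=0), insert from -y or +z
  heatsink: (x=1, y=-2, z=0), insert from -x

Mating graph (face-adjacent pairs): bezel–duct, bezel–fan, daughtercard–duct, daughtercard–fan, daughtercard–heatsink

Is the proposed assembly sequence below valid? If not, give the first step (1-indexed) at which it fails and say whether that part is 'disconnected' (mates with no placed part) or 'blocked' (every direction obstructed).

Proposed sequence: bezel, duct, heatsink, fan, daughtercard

1. bezel@(0, 0, 0) [-z clear] — {bezel}
2. duct@(1, 0, 0) [-z clear] — {bezel, duct}
3. heatsink@(1, -2, 0) — no placed neighbour ⇒ disconnected

Invalid at step 3 (disconnected)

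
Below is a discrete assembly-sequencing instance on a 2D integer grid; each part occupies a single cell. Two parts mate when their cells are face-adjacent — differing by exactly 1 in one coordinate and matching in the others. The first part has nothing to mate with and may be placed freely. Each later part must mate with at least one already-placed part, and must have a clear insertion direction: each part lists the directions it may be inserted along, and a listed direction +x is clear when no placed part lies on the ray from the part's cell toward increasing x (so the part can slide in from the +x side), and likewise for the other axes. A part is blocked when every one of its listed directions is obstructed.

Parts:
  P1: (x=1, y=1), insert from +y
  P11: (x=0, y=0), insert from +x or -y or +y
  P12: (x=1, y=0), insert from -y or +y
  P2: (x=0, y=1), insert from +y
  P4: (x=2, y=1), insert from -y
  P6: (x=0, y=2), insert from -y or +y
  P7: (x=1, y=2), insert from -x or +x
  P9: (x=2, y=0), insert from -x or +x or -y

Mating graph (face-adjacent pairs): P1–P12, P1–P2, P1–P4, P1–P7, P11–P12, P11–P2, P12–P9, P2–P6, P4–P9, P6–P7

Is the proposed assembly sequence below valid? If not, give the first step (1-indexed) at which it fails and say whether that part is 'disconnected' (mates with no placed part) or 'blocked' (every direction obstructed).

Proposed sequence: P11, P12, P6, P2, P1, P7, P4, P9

1. P11@(0, 0) [+x clear] — {P11}
2. P12@(1, 0) [-y clear] — {P11, P12}
3. P6@(0, 2) — no placed neighbour ⇒ disconnected

Invalid at step 3 (disconnected)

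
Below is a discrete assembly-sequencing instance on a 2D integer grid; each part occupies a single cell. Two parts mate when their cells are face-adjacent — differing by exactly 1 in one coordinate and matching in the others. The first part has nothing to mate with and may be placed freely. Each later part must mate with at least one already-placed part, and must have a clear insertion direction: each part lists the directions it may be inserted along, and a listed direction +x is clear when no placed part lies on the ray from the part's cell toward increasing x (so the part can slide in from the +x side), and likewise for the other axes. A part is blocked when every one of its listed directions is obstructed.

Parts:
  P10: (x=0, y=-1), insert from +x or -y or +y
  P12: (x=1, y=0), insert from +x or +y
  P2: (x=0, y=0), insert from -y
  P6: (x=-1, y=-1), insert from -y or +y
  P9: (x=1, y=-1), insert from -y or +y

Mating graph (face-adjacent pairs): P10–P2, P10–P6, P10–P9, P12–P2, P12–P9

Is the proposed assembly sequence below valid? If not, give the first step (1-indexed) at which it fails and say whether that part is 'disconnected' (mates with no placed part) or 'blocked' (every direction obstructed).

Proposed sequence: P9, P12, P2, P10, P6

1. P9@(1, -1) [-y clear] — {P9}
2. P12@(1, 0) [+x clear] — {P12, P9}
3. P2@(0, 0) [-y clear] — {P12, P2, P9}
4. P10@(0, -1) [-y clear] — {P10, P12, P2, P9}
5. P6@(-1, -1) [-y clear] — {P10, P12, P2, P6, P9}

Valid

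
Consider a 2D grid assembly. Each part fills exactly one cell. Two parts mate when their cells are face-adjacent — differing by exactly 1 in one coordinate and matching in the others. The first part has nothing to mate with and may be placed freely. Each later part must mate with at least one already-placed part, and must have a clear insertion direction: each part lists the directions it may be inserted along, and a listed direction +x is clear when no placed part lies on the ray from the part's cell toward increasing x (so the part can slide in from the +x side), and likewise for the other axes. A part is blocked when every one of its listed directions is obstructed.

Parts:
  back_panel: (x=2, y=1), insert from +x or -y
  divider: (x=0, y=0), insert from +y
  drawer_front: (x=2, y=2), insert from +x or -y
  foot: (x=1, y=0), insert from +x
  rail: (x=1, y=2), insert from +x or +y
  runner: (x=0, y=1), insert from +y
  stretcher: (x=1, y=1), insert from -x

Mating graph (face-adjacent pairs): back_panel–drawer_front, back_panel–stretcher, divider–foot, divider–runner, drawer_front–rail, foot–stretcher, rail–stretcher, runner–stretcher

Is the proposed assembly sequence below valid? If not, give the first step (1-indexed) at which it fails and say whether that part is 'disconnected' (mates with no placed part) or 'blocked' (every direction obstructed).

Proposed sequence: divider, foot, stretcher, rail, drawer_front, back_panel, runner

1. divider@(0, 0) [+y clear] — {divider}
2. foot@(1, 0) [+x clear] — {divider, foot}
3. stretcher@(1, 1) [-x clear] — {divider, foot, stretcher}
4. rail@(1, 2) [+x clear] — {divider, foot, rail, stretcher}
5. drawer_front@(2, 2) [+x clear] — {divider, drawer_front, foot, rail, stretcher}
6. back_panel@(2, 1) [+x clear] — {back_panel, divider, drawer_front, foot, rail, stretcher}
7. runner@(0, 1) [+y clear] — {back_panel, divider, drawer_front, foot, rail, runner, stretcher}

Valid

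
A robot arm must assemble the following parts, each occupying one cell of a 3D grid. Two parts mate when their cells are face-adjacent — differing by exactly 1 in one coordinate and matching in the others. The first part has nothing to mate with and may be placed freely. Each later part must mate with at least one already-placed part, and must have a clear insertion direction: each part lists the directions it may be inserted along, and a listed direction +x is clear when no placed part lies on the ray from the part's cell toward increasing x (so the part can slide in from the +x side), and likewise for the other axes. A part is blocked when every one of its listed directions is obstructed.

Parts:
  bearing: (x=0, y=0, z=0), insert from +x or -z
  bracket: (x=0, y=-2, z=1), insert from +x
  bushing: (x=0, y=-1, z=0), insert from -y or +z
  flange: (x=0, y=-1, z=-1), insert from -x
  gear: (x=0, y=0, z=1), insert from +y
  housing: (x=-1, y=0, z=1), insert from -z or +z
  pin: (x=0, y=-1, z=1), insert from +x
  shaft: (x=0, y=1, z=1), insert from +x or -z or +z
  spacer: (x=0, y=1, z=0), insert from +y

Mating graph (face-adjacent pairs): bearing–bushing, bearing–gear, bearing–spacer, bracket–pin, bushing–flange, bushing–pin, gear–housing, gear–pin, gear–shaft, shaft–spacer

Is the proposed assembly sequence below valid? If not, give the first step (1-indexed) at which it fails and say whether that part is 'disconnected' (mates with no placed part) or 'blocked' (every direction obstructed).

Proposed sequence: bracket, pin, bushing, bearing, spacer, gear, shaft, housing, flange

1. bracket@(0, -2, 1) [+x clear] — {bracket}
2. pin@(0, -1, 1) [+x clear] — {bracket, pin}
3. bushing@(0, -1, 0) [-y clear] — {bracket, bushing, pin}
4. bearing@(0, 0, 0) [+x clear] — {bearing, bracket, bushing, pin}
5. spacer@(0, 1, 0) [+y clear] — {bearing, bracket, bushing, pin, spacer}
6. gear@(0, 0, 1) [+y clear] — {bearing, bracket, bushing, gear, pin, spacer}
7. shaft@(0, 1, 1) [+x clear] — {bearing, bracket, bushing, gear, pin, shaft, spacer}
8. housing@(-1, 0, 1) [-z clear] — {bearing, bracket, bushing, gear, housing, pin, shaft, spacer}
9. flange@(0, -1, -1) [-x clear] — {bearing, bracket, bushing, flange, gear, housing, pin, shaft, spacer}

Valid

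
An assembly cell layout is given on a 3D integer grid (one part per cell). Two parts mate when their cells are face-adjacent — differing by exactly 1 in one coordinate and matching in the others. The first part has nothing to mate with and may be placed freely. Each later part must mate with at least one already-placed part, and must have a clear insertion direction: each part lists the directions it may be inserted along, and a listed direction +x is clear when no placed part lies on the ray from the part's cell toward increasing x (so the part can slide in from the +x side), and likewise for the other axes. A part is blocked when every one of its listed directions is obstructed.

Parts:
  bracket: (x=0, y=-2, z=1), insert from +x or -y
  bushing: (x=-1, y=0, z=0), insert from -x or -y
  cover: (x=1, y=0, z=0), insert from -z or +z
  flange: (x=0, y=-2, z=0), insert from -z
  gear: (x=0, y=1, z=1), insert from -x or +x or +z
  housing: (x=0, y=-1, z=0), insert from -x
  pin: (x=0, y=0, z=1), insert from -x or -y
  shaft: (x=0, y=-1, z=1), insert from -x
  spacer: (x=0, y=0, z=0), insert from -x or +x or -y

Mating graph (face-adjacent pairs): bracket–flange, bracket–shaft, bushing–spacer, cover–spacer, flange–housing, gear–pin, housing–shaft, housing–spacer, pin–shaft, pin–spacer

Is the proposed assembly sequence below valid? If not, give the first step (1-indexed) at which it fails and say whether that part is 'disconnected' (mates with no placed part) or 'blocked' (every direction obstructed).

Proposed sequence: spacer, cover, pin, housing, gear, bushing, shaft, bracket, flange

1. spacer@(0, 0, 0) [-x clear] — {spacer}
2. cover@(1, 0, 0) [-z clear] — {cover, spacer}
3. pin@(0, 0, 1) [-x clear] — {cover, pin, spacer}
4. housing@(0, -1, 0) [-x clear] — {cover, housing, pin, spacer}
5. gear@(0, 1, 1) [-x clear] — {cover, gear, housing, pin, spacer}
6. bushing@(-1, 0, 0) [-x clear] — {bushing, cover, gear, housing, pin, spacer}
7. shaft@(0, -1, 1) [-x clear] — {bushing, cover, gear, housing, pin, shaft, spacer}
8. bracket@(0, -2, 1) [+x clear] — {bracket, bushing, cover, gear, housing, pin, shaft, spacer}
9. flange@(0, -2, 0) [-z clear] — {bracket, bushing, cover, flange, gear, housing, pin, shaft, spacer}

Valid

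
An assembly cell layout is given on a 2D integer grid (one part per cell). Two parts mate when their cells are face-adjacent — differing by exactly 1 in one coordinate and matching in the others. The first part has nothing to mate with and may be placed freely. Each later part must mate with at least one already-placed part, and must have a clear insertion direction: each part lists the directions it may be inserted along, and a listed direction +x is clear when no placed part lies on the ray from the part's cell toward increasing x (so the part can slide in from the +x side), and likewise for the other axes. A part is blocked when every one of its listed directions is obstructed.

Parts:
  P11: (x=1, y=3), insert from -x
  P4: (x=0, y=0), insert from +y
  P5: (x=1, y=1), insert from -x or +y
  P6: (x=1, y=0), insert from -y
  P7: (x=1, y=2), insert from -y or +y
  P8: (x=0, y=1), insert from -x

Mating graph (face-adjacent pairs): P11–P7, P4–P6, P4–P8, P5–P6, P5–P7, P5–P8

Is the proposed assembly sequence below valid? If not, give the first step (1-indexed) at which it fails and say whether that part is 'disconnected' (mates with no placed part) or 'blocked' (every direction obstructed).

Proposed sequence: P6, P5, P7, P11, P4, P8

Valid

1. P6@(1, 0) [-y clear] — {P6}
2. P5@(1, 1) [-x clear] — {P5, P6}
3. P7@(1, 2) [+y clear] — {P5, P6, P7}
4. P11@(1, 3) [-x clear] — {P11, P5, P6, P7}
5. P4@(0, 0) [+y clear] — {P11, P4, P5, P6, P7}
6. P8@(0, 1) [-x clear] — {P11, P4, P5, P6, P7, P8}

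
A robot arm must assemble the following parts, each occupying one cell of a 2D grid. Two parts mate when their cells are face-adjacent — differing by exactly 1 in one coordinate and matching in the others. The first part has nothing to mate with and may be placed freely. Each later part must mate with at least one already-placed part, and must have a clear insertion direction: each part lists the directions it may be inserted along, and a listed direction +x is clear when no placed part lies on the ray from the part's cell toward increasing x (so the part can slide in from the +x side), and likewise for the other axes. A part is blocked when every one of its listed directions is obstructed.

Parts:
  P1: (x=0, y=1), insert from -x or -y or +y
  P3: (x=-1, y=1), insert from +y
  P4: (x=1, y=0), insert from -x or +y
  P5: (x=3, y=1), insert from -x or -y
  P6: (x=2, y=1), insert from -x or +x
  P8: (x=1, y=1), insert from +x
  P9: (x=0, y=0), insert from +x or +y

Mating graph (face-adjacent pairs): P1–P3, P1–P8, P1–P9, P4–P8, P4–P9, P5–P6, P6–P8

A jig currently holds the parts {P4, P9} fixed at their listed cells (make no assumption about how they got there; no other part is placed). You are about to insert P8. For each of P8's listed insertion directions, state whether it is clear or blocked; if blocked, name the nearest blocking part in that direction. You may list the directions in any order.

+x: clear

+x: ray from P8(1, 1) has no placed part ⇒ clear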